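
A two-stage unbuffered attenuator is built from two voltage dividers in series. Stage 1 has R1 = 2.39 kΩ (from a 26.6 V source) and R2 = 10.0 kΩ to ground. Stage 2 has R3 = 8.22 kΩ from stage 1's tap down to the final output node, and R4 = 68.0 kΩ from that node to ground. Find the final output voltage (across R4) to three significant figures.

V_out ≈ 18.7 V

Stage 2 presents R3+R4 = 76.22 kΩ as a load on stage 1's tap.
Stage 1's lower leg becomes R2‖(R3+R4) = 8.840 kΩ, so V_mid = 26.6 × 8.840/11.23 = 20.94 V.
Stage 2 is itself unloaded: V_out = V_mid × R4/(R3+R4) = 20.94 × 68.0/76.22 = 18.7 V.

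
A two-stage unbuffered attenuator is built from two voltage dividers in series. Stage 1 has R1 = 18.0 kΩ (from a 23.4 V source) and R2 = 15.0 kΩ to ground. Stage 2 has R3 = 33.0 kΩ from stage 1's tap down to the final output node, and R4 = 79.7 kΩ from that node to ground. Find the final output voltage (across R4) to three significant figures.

Stage 2 presents R3+R4 = 112.7 kΩ as a load on stage 1's tap.
Stage 1's lower leg becomes R2‖(R3+R4) = 13.24 kΩ, so V_mid = 23.4 × 13.24/31.24 = 9.916 V.
Stage 2 is itself unloaded: V_out = V_mid × R4/(R3+R4) = 9.916 × 79.7/112.7 = 7.01 V.

V_out ≈ 7.01 V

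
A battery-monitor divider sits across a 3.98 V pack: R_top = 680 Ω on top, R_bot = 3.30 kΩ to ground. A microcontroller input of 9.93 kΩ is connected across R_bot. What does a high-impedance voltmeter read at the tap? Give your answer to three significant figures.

The load sits in parallel with R_bot: R_bot‖R_L = (3300 × 9930) / (3300 + 9930) = 2477 Ω.
V_out = 3.98 × 2477 / (680 + 2477) = 3.98 × 2477/3157 = 3.12 V.

V_out ≈ 3.12 V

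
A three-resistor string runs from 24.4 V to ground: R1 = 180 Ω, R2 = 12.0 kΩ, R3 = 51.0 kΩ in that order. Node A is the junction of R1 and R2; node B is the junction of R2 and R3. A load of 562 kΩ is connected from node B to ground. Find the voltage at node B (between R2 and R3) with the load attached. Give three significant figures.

V ≈ 19.4 V

At node B, R3 is in parallel with the load: R3‖R_L = 46760 Ω.
Below node A the resistance is R2 + (R3‖R_L) = 58760 Ω, so V_A = 24.4 × 58760/58940 = 24.33 V.
Then V_B = V_A × (R3‖R_L)/(R2 + R3‖R_L) = 24.33 × 46760/58760 = 19.4 V.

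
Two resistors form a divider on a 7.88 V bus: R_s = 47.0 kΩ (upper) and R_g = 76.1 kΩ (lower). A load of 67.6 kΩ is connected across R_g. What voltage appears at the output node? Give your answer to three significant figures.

V_out ≈ 3.41 V

The load sits in parallel with R_g: R_g‖R_L = (76.1 × 67.6) / (76.1 + 67.6) = 35.80 kΩ.
V_out = 7.88 × 35.80 / (47.0 + 35.80) = 7.88 × 35.80/82.80 = 3.41 V.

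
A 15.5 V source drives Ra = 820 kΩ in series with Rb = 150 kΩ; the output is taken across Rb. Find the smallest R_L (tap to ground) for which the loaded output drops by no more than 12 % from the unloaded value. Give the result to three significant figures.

R_L(min) ≈ 930 kΩ

Output resistance R_th = Ra‖Rb = (820 × 150)/970.0 = 126.8 kΩ.
The fractional drop is R_th/(R_th + R_L); requiring this ≤ 0.120 gives R_L ≥ R_th(1/0.120 − 1) = 126.8 × 7.333 = 930 kΩ.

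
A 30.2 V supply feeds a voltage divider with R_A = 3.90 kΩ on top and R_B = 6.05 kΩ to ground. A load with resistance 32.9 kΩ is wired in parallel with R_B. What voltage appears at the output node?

The load sits in parallel with R_B: R_B‖R_L = (6.05 × 32.9) / (6.05 + 32.9) = 5.110 kΩ.
V_out = 30.2 × 5.110 / (3.90 + 5.110) = 30.2 × 5.110/9.010 = 17.1 V.

V_out ≈ 17.1 V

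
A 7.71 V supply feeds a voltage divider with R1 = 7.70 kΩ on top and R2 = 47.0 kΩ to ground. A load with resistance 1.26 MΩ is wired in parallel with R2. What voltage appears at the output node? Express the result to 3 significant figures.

The load sits in parallel with R2: R2‖R_L = (47.0 × 1260) / (47.0 + 1260) = 45.31 kΩ.
V_out = 7.71 × 45.31 / (7.70 + 45.31) = 7.71 × 45.31/53.01 = 6.59 V.

V_out ≈ 6.59 V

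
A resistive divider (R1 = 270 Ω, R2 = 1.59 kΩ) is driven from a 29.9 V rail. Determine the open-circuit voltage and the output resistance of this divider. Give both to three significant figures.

V_th is the open-circuit tap voltage: 29.9 × 1590/(270 + 1590) = 25.6 V.
With the supply zeroed, R1 and R2 appear in parallel from the tap: R_th = R1‖R2 = (270 × 1590)/1860 = 231 Ω.

V_th = 25.6 V, R_th = 231 Ω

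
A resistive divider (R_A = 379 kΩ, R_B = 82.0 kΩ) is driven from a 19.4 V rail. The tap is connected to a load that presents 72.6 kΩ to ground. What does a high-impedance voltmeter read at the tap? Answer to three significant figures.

The load sits in parallel with R_B: R_B‖R_L = (82.0 × 72.6) / (82.0 + 72.6) = 38.51 kΩ.
V_out = 19.4 × 38.51 / (379 + 38.51) = 19.4 × 38.51/417.5 = 1.79 V.

V_out ≈ 1.79 V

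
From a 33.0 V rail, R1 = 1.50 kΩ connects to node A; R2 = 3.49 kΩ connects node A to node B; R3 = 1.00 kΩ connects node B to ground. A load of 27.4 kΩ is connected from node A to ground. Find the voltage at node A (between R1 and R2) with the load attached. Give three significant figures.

Below node A the series string R2+R3 = 4.490 kΩ sits in parallel with the 27.4 kΩ load: 3.858 kΩ.
V_A = 33.0 × 3.858/(1.50 + 3.858) = 23.8 V.

V ≈ 23.8 V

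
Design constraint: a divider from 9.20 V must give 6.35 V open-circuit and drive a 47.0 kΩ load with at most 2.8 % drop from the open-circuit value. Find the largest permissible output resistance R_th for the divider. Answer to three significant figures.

Loading drop = R_th/(R_th + R_L) ≤ 0.0280, so R_th ≤ R_L · ε/(1−ε) = 47.0 kΩ × 0.0280/0.9720 = 1.35 kΩ.

R_th ≤ 1.35 kΩ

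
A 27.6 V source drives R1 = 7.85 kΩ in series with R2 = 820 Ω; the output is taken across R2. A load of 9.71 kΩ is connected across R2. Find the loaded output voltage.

The load sits in parallel with R2: R2‖R_L = (820 × 9710) / (820 + 9710) = 756.1 Ω.
V_out = 27.6 × 756.1 / (7850 + 756.1) = 27.6 × 756.1/8606 = 2.42 V.

V_out ≈ 2.42 V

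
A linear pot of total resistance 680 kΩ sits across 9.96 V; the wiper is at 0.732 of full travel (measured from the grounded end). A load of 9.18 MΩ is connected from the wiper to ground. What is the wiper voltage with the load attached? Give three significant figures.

The wiper splits the pot into (1−α)R = 182.2 kΩ above and αR = 497.8 kΩ below.
Lower section ‖ load = 472.2 kΩ.
V_wiper = 9.96 × 472.2/(182.2 + 472.2) = 7.19 V.

V ≈ 7.19 V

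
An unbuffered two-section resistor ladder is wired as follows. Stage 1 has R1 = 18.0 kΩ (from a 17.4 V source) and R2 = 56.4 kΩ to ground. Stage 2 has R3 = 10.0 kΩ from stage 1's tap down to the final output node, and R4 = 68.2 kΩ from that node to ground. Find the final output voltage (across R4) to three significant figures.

V_out ≈ 9.79 V

Stage 2 presents R3+R4 = 78.20 kΩ as a load on stage 1's tap.
Stage 1's lower leg becomes R2‖(R3+R4) = 32.77 kΩ, so V_mid = 17.4 × 32.77/50.77 = 11.23 V.
Stage 2 is itself unloaded: V_out = V_mid × R4/(R3+R4) = 11.23 × 68.2/78.20 = 9.79 V.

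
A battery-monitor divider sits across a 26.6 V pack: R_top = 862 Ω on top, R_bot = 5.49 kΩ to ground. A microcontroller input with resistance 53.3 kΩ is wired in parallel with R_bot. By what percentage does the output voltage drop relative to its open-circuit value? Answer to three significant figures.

The divider's output (Thévenin) resistance is R_top‖R_bot = 745.0 Ω.
Fractional drop under load = R_th/(R_th + R_L) = 745.0 / (745.0 + 53300) = 0.01379.
So the output falls by 1.38 %.

1.38 %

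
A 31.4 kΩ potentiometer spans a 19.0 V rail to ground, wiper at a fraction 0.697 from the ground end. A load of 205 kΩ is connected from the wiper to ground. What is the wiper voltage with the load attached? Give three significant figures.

V ≈ 12.8 V

The wiper splits the pot into (1−α)R = 9.514 kΩ above and αR = 21.89 kΩ below.
Lower section ‖ load = 19.77 kΩ.
V_wiper = 19.0 × 19.77/(9.514 + 19.77) = 12.8 V.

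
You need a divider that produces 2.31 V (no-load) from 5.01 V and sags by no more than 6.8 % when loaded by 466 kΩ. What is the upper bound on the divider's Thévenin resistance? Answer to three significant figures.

R_th ≤ 34.0 kΩ

Loading drop = R_th/(R_th + R_L) ≤ 0.0680, so R_th ≤ R_L · ε/(1−ε) = 466 kΩ × 0.0680/0.9320 = 34.0 kΩ.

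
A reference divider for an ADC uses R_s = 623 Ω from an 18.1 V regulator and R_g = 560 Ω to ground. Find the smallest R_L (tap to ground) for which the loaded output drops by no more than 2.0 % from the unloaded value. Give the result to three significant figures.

Output resistance R_th = R_s‖R_g = (623 × 560)/1183 = 294.9 Ω.
The fractional drop is R_th/(R_th + R_L); requiring this ≤ 0.0200 gives R_L ≥ R_th(1/0.0200 − 1) = 294.9 × 49.00 = 14.5 kΩ.

R_L(min) ≈ 14.5 kΩ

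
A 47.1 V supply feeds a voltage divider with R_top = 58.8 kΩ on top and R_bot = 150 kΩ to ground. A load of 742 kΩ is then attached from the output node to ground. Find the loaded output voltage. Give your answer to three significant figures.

V_out ≈ 32.0 V

The load sits in parallel with R_bot: R_bot‖R_L = (150 × 742) / (150 + 742) = 124.8 kΩ.
V_out = 47.1 × 124.8 / (58.8 + 124.8) = 47.1 × 124.8/183.6 = 32.0 V.
(Unloaded it would have been 33.8 V.)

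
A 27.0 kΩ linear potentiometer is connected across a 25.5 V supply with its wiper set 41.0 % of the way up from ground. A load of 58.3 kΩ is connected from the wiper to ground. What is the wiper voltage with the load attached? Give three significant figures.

The wiper splits the pot into (1−α)R = 15.93 kΩ above and αR = 11.07 kΩ below.
Lower section ‖ load = 9.303 kΩ.
V_wiper = 25.5 × 9.303/(15.93 + 9.303) = 9.40 V.

V ≈ 9.40 V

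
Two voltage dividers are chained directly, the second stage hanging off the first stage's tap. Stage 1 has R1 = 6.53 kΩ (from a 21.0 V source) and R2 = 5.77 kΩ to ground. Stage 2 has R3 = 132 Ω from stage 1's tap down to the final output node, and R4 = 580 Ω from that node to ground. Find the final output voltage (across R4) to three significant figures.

V_out ≈ 1.51 V

Stage 2 presents R3+R4 = 712.0 Ω as a load on stage 1's tap.
Stage 1's lower leg becomes R2‖(R3+R4) = 633.8 Ω, so V_mid = 21.0 × 633.8/7164 = 1.858 V.
Stage 2 is itself unloaded: V_out = V_mid × R4/(R3+R4) = 1.858 × 580/712.0 = 1.51 V.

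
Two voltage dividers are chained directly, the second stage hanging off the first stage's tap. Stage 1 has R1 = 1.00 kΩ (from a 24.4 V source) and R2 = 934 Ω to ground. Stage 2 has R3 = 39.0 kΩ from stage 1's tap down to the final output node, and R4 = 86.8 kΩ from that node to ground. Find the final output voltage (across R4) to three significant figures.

V_out ≈ 8.10 V

Stage 2 presents R3+R4 = 125800 Ω as a load on stage 1's tap.
Stage 1's lower leg becomes R2‖(R3+R4) = 927.1 Ω, so V_mid = 24.4 × 927.1/1927 = 11.74 V.
Stage 2 is itself unloaded: V_out = V_mid × R4/(R3+R4) = 11.74 × 86800/125800 = 8.10 V.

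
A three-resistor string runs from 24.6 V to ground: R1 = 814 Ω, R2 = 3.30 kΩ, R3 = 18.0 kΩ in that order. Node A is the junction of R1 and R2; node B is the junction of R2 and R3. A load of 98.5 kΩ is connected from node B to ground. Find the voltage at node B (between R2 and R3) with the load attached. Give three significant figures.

At node B, R3 is in parallel with the load: R3‖R_L = 15220 Ω.
Below node A the resistance is R2 + (R3‖R_L) = 18520 Ω, so V_A = 24.6 × 18520/19330 = 23.56 V.
Then V_B = V_A × (R3‖R_L)/(R2 + R3‖R_L) = 23.56 × 15220/18520 = 19.4 V.

V ≈ 19.4 V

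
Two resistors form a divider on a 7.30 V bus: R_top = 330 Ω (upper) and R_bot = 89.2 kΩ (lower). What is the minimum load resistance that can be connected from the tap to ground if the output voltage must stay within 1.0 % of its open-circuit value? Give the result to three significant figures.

R_L(min) ≈ 32.5 kΩ

Output resistance R_th = R_top‖R_bot = (330 × 89200)/89530 = 328.8 Ω.
The fractional drop is R_th/(R_th + R_L); requiring this ≤ 0.0100 gives R_L ≥ R_th(1/0.0100 − 1) = 328.8 × 99.00 = 32.5 kΩ.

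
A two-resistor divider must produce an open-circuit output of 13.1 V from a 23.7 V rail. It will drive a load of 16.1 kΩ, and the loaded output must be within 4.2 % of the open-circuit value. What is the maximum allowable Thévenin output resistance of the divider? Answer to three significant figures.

Loading drop = R_th/(R_th + R_L) ≤ 0.0420, so R_th ≤ R_L · ε/(1−ε) = 16.1 kΩ × 0.0420/0.9580 = 706 Ω.

R_th ≤ 706 Ω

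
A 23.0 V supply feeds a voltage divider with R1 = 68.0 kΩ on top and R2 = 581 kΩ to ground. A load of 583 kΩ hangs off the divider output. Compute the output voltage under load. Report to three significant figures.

V_out ≈ 18.6 V

The load sits in parallel with R2: R2‖R_L = (581 × 583) / (581 + 583) = 291.0 kΩ.
V_out = 23.0 × 291.0 / (68.0 + 291.0) = 23.0 × 291.0/359.0 = 18.6 V.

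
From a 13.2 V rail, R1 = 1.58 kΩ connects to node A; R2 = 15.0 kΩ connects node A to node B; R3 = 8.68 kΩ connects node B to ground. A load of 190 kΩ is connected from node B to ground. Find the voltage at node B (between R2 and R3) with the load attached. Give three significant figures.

V ≈ 4.40 V

At node B, R3 is in parallel with the load: R3‖R_L = 8.301 kΩ.
Below node A the resistance is R2 + (R3‖R_L) = 23.30 kΩ, so V_A = 13.2 × 23.30/24.88 = 12.36 V.
Then V_B = V_A × (R3‖R_L)/(R2 + R3‖R_L) = 12.36 × 8.301/23.30 = 4.40 V.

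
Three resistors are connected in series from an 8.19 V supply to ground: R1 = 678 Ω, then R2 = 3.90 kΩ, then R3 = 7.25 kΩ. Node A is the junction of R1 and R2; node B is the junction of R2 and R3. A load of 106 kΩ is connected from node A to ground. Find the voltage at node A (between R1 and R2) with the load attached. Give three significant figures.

V ≈ 7.67 V

Below node A the series string R2+R3 = 11150 Ω sits in parallel with the 106000 Ω load: 10090 Ω.
V_A = 8.19 × 10090/(678 + 10090) = 7.67 V.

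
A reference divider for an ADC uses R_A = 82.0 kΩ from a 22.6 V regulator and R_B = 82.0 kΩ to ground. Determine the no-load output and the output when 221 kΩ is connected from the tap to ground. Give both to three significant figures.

Unloaded: 11.3 V; loaded: 9.53 V

Open-circuit: V = 22.6 × 82.0/(82.0 + 82.0) = 11.3 V.
With the load, R_B becomes R_B‖R_L = 59.81 kΩ, so V = 22.6 × 59.81/141.8 = 9.53 V.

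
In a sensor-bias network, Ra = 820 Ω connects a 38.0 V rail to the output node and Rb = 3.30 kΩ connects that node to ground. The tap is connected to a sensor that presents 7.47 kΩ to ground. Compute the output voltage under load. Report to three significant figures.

The load sits in parallel with Rb: Rb‖R_L = (3300 × 7470) / (3300 + 7470) = 2289 Ω.
V_out = 38.0 × 2289 / (820 + 2289) = 38.0 × 2289/3109 = 28.0 V.
(Unloaded it would have been 30.4 V.)

V_out ≈ 28.0 V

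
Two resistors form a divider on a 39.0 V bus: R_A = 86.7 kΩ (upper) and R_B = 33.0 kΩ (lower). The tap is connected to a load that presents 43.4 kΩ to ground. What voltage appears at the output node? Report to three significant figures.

The load sits in parallel with R_B: R_B‖R_L = (33.0 × 43.4) / (33.0 + 43.4) = 18.75 kΩ.
V_out = 39.0 × 18.75 / (86.7 + 18.75) = 39.0 × 18.75/105.4 = 6.93 V.
(Unloaded it would have been 10.8 V.)

V_out ≈ 6.93 V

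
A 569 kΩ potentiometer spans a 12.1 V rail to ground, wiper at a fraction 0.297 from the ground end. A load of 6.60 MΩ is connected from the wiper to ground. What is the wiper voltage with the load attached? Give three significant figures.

The wiper splits the pot into (1−α)R = 400.0 kΩ above and αR = 169.0 kΩ below.
Lower section ‖ load = 164.8 kΩ.
V_wiper = 12.1 × 164.8/(400.0 + 164.8) = 3.53 V.

V ≈ 3.53 V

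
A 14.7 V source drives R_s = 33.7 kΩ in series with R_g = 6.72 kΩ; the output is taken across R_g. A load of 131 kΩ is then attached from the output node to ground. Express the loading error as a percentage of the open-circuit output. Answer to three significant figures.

4.10 %

The divider's output (Thévenin) resistance is R_s‖R_g = 5.603 kΩ.
Fractional drop under load = R_th/(R_th + R_L) = 5.603 / (5.603 + 131) = 0.04102.
So the output falls by 4.10 %.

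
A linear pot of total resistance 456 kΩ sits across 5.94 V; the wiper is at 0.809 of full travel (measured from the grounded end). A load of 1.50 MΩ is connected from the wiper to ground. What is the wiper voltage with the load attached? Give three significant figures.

V ≈ 4.59 V

The wiper splits the pot into (1−α)R = 87.10 kΩ above and αR = 368.9 kΩ below.
Lower section ‖ load = 296.1 kΩ.
V_wiper = 5.94 × 296.1/(87.10 + 296.1) = 4.59 V.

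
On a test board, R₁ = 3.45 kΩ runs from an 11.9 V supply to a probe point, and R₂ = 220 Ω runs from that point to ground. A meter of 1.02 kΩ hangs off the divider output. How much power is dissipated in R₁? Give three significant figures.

P ≈ 37.1 mW

Total resistance from the source is R₁ + (R₂‖R_L) = 3631 Ω, so I = 11.9/3631 Ω = 3.277 mA.
P = I²·R₁ = (3.277 mA)² × 3.45 kΩ = 37.1 mW.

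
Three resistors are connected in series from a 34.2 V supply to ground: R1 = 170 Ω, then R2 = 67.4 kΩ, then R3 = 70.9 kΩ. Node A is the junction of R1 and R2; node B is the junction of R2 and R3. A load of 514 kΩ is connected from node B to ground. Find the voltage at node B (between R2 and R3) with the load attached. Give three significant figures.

V ≈ 16.4 V

At node B, R3 is in parallel with the load: R3‖R_L = 62310 Ω.
Below node A the resistance is R2 + (R3‖R_L) = 129700 Ω, so V_A = 34.2 × 129700/129900 = 34.16 V.
Then V_B = V_A × (R3‖R_L)/(R2 + R3‖R_L) = 34.16 × 62310/129700 = 16.4 V.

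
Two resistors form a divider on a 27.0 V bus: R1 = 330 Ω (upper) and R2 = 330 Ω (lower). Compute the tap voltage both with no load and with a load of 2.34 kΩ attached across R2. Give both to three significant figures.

Unloaded: 13.5 V; loaded: 12.6 V

Open-circuit: V = 27.0 × 330/(330 + 330) = 13.5 V.
With the load, R2 becomes R2‖R_L = 289.2 Ω, so V = 27.0 × 289.2/619.2 = 12.6 V.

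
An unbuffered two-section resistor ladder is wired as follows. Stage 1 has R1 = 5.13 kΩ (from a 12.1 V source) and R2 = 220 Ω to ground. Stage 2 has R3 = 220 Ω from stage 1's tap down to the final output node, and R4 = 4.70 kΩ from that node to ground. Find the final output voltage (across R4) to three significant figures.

V_out ≈ 0.456 V

Stage 2 presents R3+R4 = 4920 Ω as a load on stage 1's tap.
Stage 1's lower leg becomes R2‖(R3+R4) = 210.6 Ω, so V_mid = 12.1 × 210.6/5341 = 0.4771 V.
Stage 2 is itself unloaded: V_out = V_mid × R4/(R3+R4) = 0.4771 × 4700/4920 = 0.456 V.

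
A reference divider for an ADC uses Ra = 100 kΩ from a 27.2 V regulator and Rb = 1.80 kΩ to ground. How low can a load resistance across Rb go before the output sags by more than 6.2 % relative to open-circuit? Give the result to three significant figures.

R_L(min) ≈ 26.8 kΩ

Output resistance R_th = Ra‖Rb = (100 × 1.80)/101.8 = 1.768 kΩ.
The fractional drop is R_th/(R_th + R_L); requiring this ≤ 0.0620 gives R_L ≥ R_th(1/0.0620 − 1) = 1.768 × 15.13 = 26.8 kΩ.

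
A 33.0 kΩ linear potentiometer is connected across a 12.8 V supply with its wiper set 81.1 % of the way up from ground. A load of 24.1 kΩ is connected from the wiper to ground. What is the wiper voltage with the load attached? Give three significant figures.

The wiper splits the pot into (1−α)R = 6.237 kΩ above and αR = 26.76 kΩ below.
Lower section ‖ load = 12.68 kΩ.
V_wiper = 12.8 × 12.68/(6.237 + 12.68) = 8.58 V.

V ≈ 8.58 V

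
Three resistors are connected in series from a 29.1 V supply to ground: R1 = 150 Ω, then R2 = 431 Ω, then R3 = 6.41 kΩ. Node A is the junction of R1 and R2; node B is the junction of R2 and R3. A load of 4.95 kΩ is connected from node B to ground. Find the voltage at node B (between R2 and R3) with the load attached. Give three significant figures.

V ≈ 24.1 V

At node B, R3 is in parallel with the load: R3‖R_L = 2793 Ω.
Below node A the resistance is R2 + (R3‖R_L) = 3224 Ω, so V_A = 29.1 × 3224/3374 = 27.81 V.
Then V_B = V_A × (R3‖R_L)/(R2 + R3‖R_L) = 27.81 × 2793/3224 = 24.1 V.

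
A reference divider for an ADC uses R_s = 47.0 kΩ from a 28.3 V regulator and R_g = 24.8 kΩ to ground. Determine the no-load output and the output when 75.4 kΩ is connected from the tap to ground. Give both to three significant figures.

Open-circuit: V = 28.3 × 24.8/(47.0 + 24.8) = 9.77 V.
With the load, R_g becomes R_g‖R_L = 18.66 kΩ, so V = 28.3 × 18.66/65.66 = 8.04 V.

Unloaded: 9.77 V; loaded: 8.04 V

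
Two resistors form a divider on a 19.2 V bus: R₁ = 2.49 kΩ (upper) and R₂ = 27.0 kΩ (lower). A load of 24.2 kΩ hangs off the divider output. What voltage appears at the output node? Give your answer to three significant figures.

V_out ≈ 16.1 V

The load sits in parallel with R₂: R₂‖R_L = (27.0 × 24.2) / (27.0 + 24.2) = 12.76 kΩ.
V_out = 19.2 × 12.76 / (2.49 + 12.76) = 19.2 × 12.76/15.25 = 16.1 V.
(Unloaded it would have been 17.6 V.)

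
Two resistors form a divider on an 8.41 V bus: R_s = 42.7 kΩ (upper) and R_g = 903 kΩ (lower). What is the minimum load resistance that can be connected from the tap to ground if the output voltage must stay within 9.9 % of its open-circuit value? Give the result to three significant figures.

Output resistance R_th = R_s‖R_g = (42.7 × 903)/945.7 = 40.77 kΩ.
The fractional drop is R_th/(R_th + R_L); requiring this ≤ 0.0990 gives R_L ≥ R_th(1/0.0990 − 1) = 40.77 × 9.101 = 371 kΩ.

R_L(min) ≈ 371 kΩ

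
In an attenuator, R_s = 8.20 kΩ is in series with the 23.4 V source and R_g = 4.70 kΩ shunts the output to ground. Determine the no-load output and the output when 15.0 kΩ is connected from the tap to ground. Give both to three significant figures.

Open-circuit: V = 23.4 × 4.70/(8.20 + 4.70) = 8.53 V.
With the load, R_g becomes R_g‖R_L = 3.579 kΩ, so V = 23.4 × 3.579/11.78 = 7.11 V.

Unloaded: 8.53 V; loaded: 7.11 V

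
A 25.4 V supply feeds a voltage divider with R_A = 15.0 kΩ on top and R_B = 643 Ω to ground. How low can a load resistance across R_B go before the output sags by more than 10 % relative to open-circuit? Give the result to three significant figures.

Output resistance R_th = R_A‖R_B = (15000 × 643)/15640 = 616.6 Ω.
The fractional drop is R_th/(R_th + R_L); requiring this ≤ 0.100 gives R_L ≥ R_th(1/0.100 − 1) = 616.6 × 9.000 = 5.55 kΩ.

R_L(min) ≈ 5.55 kΩ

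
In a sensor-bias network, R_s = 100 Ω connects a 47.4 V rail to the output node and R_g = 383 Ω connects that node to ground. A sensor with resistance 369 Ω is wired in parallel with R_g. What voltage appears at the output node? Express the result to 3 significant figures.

V_out ≈ 30.9 V

The load sits in parallel with R_g: R_g‖R_L = (383 × 369) / (383 + 369) = 187.9 Ω.
V_out = 47.4 × 187.9 / (100 + 187.9) = 47.4 × 187.9/287.9 = 30.9 V.
(Unloaded it would have been 37.6 V.)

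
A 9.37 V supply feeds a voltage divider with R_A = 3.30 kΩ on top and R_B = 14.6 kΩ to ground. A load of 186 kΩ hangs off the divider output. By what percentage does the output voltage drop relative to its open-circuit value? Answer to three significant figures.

The divider's output (Thévenin) resistance is R_A‖R_B = 2.692 kΩ.
Fractional drop under load = R_th/(R_th + R_L) = 2.692 / (2.692 + 186) = 0.01426.
So the output falls by 1.43 %.

1.43 %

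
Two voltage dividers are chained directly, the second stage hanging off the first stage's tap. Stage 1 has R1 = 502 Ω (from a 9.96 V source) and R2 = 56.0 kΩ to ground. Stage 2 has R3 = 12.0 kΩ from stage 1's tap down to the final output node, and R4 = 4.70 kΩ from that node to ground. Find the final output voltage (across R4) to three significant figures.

Stage 2 presents R3+R4 = 16700 Ω as a load on stage 1's tap.
Stage 1's lower leg becomes R2‖(R3+R4) = 12860 Ω, so V_mid = 9.96 × 12860/13370 = 9.586 V.
Stage 2 is itself unloaded: V_out = V_mid × R4/(R3+R4) = 9.586 × 4700/16700 = 2.70 V.

V_out ≈ 2.70 V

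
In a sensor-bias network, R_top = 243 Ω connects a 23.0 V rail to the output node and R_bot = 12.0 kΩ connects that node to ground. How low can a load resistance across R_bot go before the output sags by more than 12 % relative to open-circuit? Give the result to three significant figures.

Output resistance R_th = R_top‖R_bot = (243 × 12000)/12240 = 238.2 Ω.
The fractional drop is R_th/(R_th + R_L); requiring this ≤ 0.120 gives R_L ≥ R_th(1/0.120 − 1) = 238.2 × 7.333 = 1.75 kΩ.

R_L(min) ≈ 1.75 kΩ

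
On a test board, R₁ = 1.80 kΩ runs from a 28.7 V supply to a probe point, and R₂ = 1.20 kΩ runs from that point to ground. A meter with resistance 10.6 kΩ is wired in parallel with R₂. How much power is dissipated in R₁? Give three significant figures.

P ≈ 179 mW

Total resistance from the source is R₁ + (R₂‖R_L) = 2.878 kΩ, so I = 28.7/2.878 kΩ = 9.972 mA.
P = I²·R₁ = (9.972 mA)² × 1.80 kΩ = 179 mW.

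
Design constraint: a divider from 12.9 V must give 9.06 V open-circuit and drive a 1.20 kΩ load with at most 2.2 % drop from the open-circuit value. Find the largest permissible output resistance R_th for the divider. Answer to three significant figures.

R_th ≤ 27.0 Ω

Loading drop = R_th/(R_th + R_L) ≤ 0.0220, so R_th ≤ R_L · ε/(1−ε) = 1.20 kΩ × 0.0220/0.9780 = 27.0 Ω.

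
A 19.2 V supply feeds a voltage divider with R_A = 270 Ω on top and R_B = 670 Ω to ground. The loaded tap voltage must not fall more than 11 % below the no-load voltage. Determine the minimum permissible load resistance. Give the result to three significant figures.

R_L(min) ≈ 1.56 kΩ

Output resistance R_th = R_A‖R_B = (270 × 670)/940.0 = 192.4 Ω.
The fractional drop is R_th/(R_th + R_L); requiring this ≤ 0.110 gives R_L ≥ R_th(1/0.110 − 1) = 192.4 × 8.091 = 1.56 kΩ.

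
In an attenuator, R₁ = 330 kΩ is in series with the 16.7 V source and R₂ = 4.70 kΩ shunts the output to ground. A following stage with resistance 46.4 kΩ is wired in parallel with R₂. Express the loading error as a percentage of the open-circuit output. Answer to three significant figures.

9.08 %

Unloaded V = 16.7 × 4.70/334.7 = 0.23451 V.
Loaded: R₂‖R_L = 4.268 kΩ, giving V = 16.7 × 4.268/334.3 = 0.21321 V.
Drop = (0.23451 − 0.21321) / 0.23451 = 9.08 %.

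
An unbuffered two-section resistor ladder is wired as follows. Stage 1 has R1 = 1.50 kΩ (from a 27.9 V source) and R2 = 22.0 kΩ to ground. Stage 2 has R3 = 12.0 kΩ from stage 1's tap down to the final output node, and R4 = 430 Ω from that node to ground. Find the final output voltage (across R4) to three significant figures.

Stage 2 presents R3+R4 = 12430 Ω as a load on stage 1's tap.
Stage 1's lower leg becomes R2‖(R3+R4) = 7942 Ω, so V_mid = 27.9 × 7942/9442 = 23.47 V.
Stage 2 is itself unloaded: V_out = V_mid × R4/(R3+R4) = 23.47 × 430/12430 = 0.812 V.

V_out ≈ 0.812 V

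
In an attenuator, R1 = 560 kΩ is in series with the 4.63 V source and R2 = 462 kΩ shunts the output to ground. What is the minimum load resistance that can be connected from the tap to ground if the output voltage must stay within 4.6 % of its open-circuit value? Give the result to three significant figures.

Output resistance R_th = R1‖R2 = (560 × 462)/1022 = 253.2 kΩ.
The fractional drop is R_th/(R_th + R_L); requiring this ≤ 0.0460 gives R_L ≥ R_th(1/0.0460 − 1) = 253.2 × 20.74 = 5.25 MΩ.

R_L(min) ≈ 5.25 MΩ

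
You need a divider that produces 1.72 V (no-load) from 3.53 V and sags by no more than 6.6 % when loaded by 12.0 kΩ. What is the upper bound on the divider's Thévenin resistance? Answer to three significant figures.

R_th ≤ 848 Ω

Loading drop = R_th/(R_th + R_L) ≤ 0.0660, so R_th ≤ R_L · ε/(1−ε) = 12.0 kΩ × 0.0660/0.9340 = 848 Ω.
(Any R1, R2 with R2/(R1+R2) = 0.487 and R1‖R2 ≤ 848 Ω will meet the spec.)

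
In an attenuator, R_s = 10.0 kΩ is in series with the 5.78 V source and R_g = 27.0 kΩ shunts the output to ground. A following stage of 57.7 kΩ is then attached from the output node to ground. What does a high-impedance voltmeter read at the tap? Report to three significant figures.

The load sits in parallel with R_g: R_g‖R_L = (27.0 × 57.7) / (27.0 + 57.7) = 18.39 kΩ.
V_out = 5.78 × 18.39 / (10.0 + 18.39) = 5.78 × 18.39/28.39 = 3.74 V.

V_out ≈ 3.74 V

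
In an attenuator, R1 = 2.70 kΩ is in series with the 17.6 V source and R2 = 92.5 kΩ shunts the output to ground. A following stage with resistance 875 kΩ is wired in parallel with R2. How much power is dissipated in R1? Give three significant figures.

P ≈ 0.112 mW

Total resistance from the source is R1 + (R2‖R_L) = 86.36 kΩ, so I = 17.6/86.36 kΩ = 0.2038 mA.
P = I²·R1 = (0.2038 mA)² × 2.70 kΩ = 0.112 mW.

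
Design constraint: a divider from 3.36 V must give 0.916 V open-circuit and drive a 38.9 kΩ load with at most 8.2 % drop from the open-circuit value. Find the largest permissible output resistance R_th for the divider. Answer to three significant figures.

Loading drop = R_th/(R_th + R_L) ≤ 0.0820, so R_th ≤ R_L · ε/(1−ε) = 38.9 kΩ × 0.0820/0.9180 = 3.47 kΩ.

R_th ≤ 3.47 kΩ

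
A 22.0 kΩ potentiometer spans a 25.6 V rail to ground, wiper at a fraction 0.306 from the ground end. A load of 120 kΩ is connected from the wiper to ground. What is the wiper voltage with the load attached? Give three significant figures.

The wiper splits the pot into (1−α)R = 15.27 kΩ above and αR = 6.732 kΩ below.
Lower section ‖ load = 6.374 kΩ.
V_wiper = 25.6 × 6.374/(15.27 + 6.374) = 7.54 V.

V ≈ 7.54 V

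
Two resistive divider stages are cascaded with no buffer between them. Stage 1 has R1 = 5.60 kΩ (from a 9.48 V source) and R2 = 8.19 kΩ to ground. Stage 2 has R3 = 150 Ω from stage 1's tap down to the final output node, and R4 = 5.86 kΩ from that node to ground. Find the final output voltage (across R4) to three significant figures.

Stage 2 presents R3+R4 = 6010 Ω as a load on stage 1's tap.
Stage 1's lower leg becomes R2‖(R3+R4) = 3466 Ω, so V_mid = 9.48 × 3466/9066 = 3.624 V.
Stage 2 is itself unloaded: V_out = V_mid × R4/(R3+R4) = 3.624 × 5860/6010 = 3.53 V.

V_out ≈ 3.53 V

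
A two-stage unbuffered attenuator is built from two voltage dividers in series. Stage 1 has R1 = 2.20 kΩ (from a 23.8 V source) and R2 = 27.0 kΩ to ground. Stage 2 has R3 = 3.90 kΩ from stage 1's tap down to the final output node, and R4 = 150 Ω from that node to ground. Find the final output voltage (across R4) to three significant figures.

Stage 2 presents R3+R4 = 4050 Ω as a load on stage 1's tap.
Stage 1's lower leg becomes R2‖(R3+R4) = 3522 Ω, so V_mid = 23.8 × 3522/5722 = 14.65 V.
Stage 2 is itself unloaded: V_out = V_mid × R4/(R3+R4) = 14.65 × 150/4050 = 0.543 V.

V_out ≈ 0.543 V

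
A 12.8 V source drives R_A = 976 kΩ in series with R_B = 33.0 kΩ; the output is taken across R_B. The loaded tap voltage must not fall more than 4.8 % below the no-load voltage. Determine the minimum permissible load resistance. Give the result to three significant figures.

Output resistance R_th = R_A‖R_B = (976 × 33.0)/1009 = 31.92 kΩ.
The fractional drop is R_th/(R_th + R_L); requiring this ≤ 0.0480 gives R_L ≥ R_th(1/0.0480 − 1) = 31.92 × 19.83 = 633 kΩ.

R_L(min) ≈ 633 kΩ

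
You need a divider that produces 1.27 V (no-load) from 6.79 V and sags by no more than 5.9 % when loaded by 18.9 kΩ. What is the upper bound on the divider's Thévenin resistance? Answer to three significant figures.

R_th ≤ 1.19 kΩ

Loading drop = R_th/(R_th + R_L) ≤ 0.0590, so R_th ≤ R_L · ε/(1−ε) = 18.9 kΩ × 0.0590/0.9410 = 1.19 kΩ.
(Any R1, R2 with R2/(R1+R2) = 0.187 and R1‖R2 ≤ 1.19 kΩ will meet the spec.)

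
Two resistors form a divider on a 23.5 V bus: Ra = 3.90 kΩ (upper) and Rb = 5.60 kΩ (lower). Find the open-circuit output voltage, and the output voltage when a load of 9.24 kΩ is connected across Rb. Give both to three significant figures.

Unloaded: 13.9 V; loaded: 11.1 V

Open-circuit: V = 23.5 × 5.60/(3.90 + 5.60) = 13.9 V.
With the load, Rb becomes Rb‖R_L = 3.487 kΩ, so V = 23.5 × 3.487/7.387 = 11.1 V.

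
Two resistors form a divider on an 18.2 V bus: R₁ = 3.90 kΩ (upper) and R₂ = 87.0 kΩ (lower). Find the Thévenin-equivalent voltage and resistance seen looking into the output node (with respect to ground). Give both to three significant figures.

V_th = 17.4 V, R_th = 3.73 kΩ

V_th is the open-circuit tap voltage: 18.2 × 87.0/(3.90 + 87.0) = 17.4 V.
With the supply zeroed, R₁ and R₂ appear in parallel from the tap: R_th = R₁‖R₂ = (3.90 × 87.0)/90.90 = 3.73 kΩ.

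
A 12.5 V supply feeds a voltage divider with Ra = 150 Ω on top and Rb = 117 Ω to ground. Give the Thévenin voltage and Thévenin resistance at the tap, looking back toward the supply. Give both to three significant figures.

V_th is the open-circuit tap voltage: 12.5 × 117/(150 + 117) = 5.48 V.
With the supply zeroed, Ra and Rb appear in parallel from the tap: R_th = Ra‖Rb = (150 × 117)/267.0 = 65.7 Ω.

V_th = 5.48 V, R_th = 65.7 Ω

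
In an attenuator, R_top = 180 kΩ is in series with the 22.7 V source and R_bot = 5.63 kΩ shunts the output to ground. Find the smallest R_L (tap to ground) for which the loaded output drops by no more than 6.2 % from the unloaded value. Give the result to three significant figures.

R_L(min) ≈ 82.6 kΩ

Output resistance R_th = R_top‖R_bot = (180 × 5.63)/185.6 = 5.459 kΩ.
The fractional drop is R_th/(R_th + R_L); requiring this ≤ 0.0620 gives R_L ≥ R_th(1/0.0620 − 1) = 5.459 × 15.13 = 82.6 kΩ.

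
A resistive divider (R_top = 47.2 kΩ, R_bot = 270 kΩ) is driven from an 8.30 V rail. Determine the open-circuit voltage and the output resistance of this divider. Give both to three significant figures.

V_th is the open-circuit tap voltage: 8.30 × 270/(47.2 + 270) = 7.06 V.
With the supply zeroed, R_top and R_bot appear in parallel from the tap: R_th = R_top‖R_bot = (47.2 × 270)/317.2 = 40.2 kΩ.

V_th = 7.06 V, R_th = 40.2 kΩ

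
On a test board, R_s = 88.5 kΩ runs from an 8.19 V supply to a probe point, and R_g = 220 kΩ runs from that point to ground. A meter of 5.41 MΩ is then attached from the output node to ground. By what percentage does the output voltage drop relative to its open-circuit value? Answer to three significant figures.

1.15 %

The divider's output (Thévenin) resistance is R_s‖R_g = 63.11 kΩ.
Fractional drop under load = R_th/(R_th + R_L) = 63.11 / (63.11 + 5410) = 0.01153.
So the output falls by 1.15 %.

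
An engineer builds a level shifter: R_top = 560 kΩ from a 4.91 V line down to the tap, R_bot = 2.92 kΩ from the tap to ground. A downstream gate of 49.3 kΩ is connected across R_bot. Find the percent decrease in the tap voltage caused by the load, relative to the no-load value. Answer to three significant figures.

The divider's output (Thévenin) resistance is R_top‖R_bot = 2.905 kΩ.
Fractional drop under load = R_th/(R_th + R_L) = 2.905 / (2.905 + 49.3) = 0.05564.
So the output falls by 5.56 %.

5.56 %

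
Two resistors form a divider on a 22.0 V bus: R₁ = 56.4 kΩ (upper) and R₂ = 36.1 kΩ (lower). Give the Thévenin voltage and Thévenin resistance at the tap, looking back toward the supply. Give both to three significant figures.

V_th = 8.59 V, R_th = 22.0 kΩ

V_th is the open-circuit tap voltage: 22.0 × 36.1/(56.4 + 36.1) = 8.59 V.
With the supply zeroed, R₁ and R₂ appear in parallel from the tap: R_th = R₁‖R₂ = (56.4 × 36.1)/92.50 = 22.0 kΩ.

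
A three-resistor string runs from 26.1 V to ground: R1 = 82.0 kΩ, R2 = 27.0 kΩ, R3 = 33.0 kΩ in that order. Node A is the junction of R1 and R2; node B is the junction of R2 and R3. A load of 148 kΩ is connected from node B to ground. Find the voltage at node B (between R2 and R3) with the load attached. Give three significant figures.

At node B, R3 is in parallel with the load: R3‖R_L = 26.98 kΩ.
Below node A the resistance is R2 + (R3‖R_L) = 53.98 kΩ, so V_A = 26.1 × 53.98/136.0 = 10.36 V.
Then V_B = V_A × (R3‖R_L)/(R2 + R3‖R_L) = 10.36 × 26.98/53.98 = 5.18 V.

V ≈ 5.18 V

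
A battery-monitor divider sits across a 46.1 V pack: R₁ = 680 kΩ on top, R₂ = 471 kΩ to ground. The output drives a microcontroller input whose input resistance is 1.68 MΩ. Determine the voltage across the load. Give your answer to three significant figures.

V_out ≈ 16.2 V

The load sits in parallel with R₂: R₂‖R_L = (471 × 1680) / (471 + 1680) = 367.9 kΩ.
V_out = 46.1 × 367.9 / (680 + 367.9) = 46.1 × 367.9/1048 = 16.2 V.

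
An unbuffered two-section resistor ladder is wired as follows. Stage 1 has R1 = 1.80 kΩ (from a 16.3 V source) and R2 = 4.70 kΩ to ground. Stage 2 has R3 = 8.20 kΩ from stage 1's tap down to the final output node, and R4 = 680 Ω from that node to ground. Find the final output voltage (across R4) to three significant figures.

Stage 2 presents R3+R4 = 8880 Ω as a load on stage 1's tap.
Stage 1's lower leg becomes R2‖(R3+R4) = 3073 Ω, so V_mid = 16.3 × 3073/4873 = 10.28 V.
Stage 2 is itself unloaded: V_out = V_mid × R4/(R3+R4) = 10.28 × 680/8880 = 0.787 V.

V_out ≈ 0.787 V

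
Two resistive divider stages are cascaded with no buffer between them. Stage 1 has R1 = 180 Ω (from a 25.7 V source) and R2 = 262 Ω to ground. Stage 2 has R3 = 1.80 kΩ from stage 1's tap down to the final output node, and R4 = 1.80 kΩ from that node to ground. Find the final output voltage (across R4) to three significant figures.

Stage 2 presents R3+R4 = 3600 Ω as a load on stage 1's tap.
Stage 1's lower leg becomes R2‖(R3+R4) = 244.2 Ω, so V_mid = 25.7 × 244.2/424.2 = 14.80 V.
Stage 2 is itself unloaded: V_out = V_mid × R4/(R3+R4) = 14.80 × 1800/3600 = 7.40 V.

V_out ≈ 7.40 V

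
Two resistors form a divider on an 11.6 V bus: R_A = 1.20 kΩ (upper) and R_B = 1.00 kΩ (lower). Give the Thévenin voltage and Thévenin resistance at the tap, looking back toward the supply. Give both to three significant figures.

V_th = 5.27 V, R_th = 545 Ω

V_th is the open-circuit tap voltage: 11.6 × 1.00/(1.20 + 1.00) = 5.27 V.
With the supply zeroed, R_A and R_B appear in parallel from the tap: R_th = R_A‖R_B = (1.20 × 1.00)/2.200 = 545 Ω.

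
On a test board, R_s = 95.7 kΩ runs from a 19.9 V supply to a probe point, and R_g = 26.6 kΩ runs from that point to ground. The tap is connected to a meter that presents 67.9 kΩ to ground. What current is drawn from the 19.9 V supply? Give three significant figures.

R_g‖R_L = 19.11 kΩ, so the source sees R_s + R_g‖R_L = 114.8 kΩ.
I = 19.9 V / 114.8 kΩ = 0.173 mA.

I ≈ 0.173 mA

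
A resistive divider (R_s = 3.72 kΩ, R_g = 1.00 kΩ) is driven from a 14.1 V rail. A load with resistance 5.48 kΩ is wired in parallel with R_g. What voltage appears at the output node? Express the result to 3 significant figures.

V_out ≈ 2.61 V

The load sits in parallel with R_g: R_g‖R_L = (1.00 × 5.48) / (1.00 + 5.48) = 0.8457 kΩ.
V_out = 14.1 × 0.8457 / (3.72 + 0.8457) = 14.1 × 0.8457/4.566 = 2.61 V.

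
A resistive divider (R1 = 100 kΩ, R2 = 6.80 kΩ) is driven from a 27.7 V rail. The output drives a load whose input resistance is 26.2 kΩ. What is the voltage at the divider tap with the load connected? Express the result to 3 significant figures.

V_out ≈ 1.42 V

The load sits in parallel with R2: R2‖R_L = (6.80 × 26.2) / (6.80 + 26.2) = 5.399 kΩ.
V_out = 27.7 × 5.399 / (100 + 5.399) = 27.7 × 5.399/105.4 = 1.42 V.
(Unloaded it would have been 1.76 V.)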